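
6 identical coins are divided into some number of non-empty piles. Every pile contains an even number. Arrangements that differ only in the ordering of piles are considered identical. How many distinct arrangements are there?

3

The partitions of 6 that satisfy the conditions:
6
2, 4
2, 2, 2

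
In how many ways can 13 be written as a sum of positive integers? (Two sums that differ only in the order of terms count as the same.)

Counting exhaustively, 101 partitions satisfy the conditions.

101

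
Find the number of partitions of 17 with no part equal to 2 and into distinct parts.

22

Enumerating:
17
1,16
3,14
4,13
1,3,13
5,12
1,4,12
6,11
1,5,11
7,10
1,6,10
3,4,10
8,9
1,7,9
3,5,9
1,3,4,9
3,6,8
4,5,8
1,3,5,8
4,6,7
1,3,6,7
1,4,5,7
Counting gives 22.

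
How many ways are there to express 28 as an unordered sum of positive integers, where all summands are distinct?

222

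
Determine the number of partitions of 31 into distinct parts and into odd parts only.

The partitions of 31 that satisfy the conditions:
31
27, 3, 1
25, 5, 1
23, 7, 1
23, 5, 3
21, 9, 1
21, 7, 3
19, 11, 1
19, 9, 3
19, 7, 5
17, 13, 1
17, 11, 3
17, 9, 5
15, 13, 3
15, 11, 5
15, 9, 7
15, 7, 5, 3, 1
13, 11, 7
13, 9, 5, 3, 1
11, 9, 7, 3, 1
Counting gives 20.

20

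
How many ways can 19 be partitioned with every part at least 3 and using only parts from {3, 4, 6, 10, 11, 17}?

Listing the qualifying partitions of 19:
4 + 4 + 11
3 + 6 + 10
3 + 3 + 3 + 10
3 + 4 + 6 + 6
3 + 3 + 3 + 4 + 6
3 + 4 + 4 + 4 + 4
3 + 3 + 3 + 3 + 3 + 4

7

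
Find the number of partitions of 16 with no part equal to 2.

96

There are 96 such partitions.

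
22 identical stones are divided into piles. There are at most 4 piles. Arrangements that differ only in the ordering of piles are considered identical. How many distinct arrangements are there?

136

Counting exhaustively, 136 partitions satisfy the conditions.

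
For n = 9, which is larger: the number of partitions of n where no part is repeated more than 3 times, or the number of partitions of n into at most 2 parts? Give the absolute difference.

Partitions of 9 where no part is repeated more than 3 times: 22.
Partitions of 9 into at most 2 parts: 5.
|22 − 5| = 17.

17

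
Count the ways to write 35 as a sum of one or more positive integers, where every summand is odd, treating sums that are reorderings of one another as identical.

585

There are 585 such partitions.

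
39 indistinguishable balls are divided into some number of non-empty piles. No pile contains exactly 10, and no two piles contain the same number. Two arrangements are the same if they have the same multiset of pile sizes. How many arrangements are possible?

Systematic enumeration (by largest part, then next-largest, …) yields 772.

772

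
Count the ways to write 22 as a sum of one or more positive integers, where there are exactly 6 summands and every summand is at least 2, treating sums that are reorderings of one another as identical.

35

There are too many to list fully; the first 12 (by largest part) are:
12, 2, 2, 2, 2, 2
11, 3, 2, 2, 2, 2
10, 4, 2, 2, 2, 2
10, 3, 3, 2, 2, 2
9, 5, 2, 2, 2, 2
9, 4, 3, 2, 2, 2
9, 3, 3, 3, 2, 2
8, 6, 2, 2, 2, 2
8, 5, 3, 2, 2, 2
8, 4, 4, 2, 2, 2
8, 4, 3, 3, 2, 2
8, 3, 3, 3, 3, 2
…and 23 more, for 35 total.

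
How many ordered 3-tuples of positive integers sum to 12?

55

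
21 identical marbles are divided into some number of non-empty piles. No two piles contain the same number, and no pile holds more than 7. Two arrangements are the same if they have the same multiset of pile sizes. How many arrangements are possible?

The partitions of 21 that satisfy the conditions:
3+5+6+7
1+2+5+6+7
1+3+4+6+7
2+3+4+5+7
1+2+3+4+5+6
That's 5 in total.

5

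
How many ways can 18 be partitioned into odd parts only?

46

A partial list (first 12 by largest part):
17, 1
15, 3
15, 1, 1, 1
13, 5
13, 3, 1, 1
13, 1, 1, 1, 1, 1
11, 7
11, 5, 1, 1
11, 3, 3, 1
11, 3, 1, 1, 1, 1
11, 1, 1, 1, 1, 1, 1, 1
9, 9
…and 34 more, for 46 total.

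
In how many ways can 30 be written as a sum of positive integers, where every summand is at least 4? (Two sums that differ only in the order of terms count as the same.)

140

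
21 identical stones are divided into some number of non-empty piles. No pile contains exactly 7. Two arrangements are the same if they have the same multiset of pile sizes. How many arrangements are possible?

657

There are 657 such partitions.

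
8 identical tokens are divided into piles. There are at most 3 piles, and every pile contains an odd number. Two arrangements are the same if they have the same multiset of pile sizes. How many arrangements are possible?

2

Listing the qualifying partitions of 8:
7 + 1
5 + 3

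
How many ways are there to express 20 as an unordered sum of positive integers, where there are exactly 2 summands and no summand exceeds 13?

The partitions of 20 that satisfy the conditions:
7, 13
8, 12
9, 11
10, 10
Counting gives 4.

4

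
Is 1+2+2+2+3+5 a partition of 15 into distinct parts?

No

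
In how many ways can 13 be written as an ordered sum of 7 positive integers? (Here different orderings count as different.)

924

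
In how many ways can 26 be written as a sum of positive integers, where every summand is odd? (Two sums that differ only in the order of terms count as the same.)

165

A full systematic count gives 165.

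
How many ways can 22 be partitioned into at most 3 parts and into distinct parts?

41

A partial list (first 12 by largest part):
22
21+1
20+2
19+3
19+2+1
18+4
18+3+1
17+5
17+4+1
17+3+2
16+6
16+5+1
…and 29 more, for 41 total.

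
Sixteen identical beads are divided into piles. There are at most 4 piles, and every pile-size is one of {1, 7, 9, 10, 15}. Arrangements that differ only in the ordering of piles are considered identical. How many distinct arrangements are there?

3

Enumerating:
15+1
9+7
7+7+1+1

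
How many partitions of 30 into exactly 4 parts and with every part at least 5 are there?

23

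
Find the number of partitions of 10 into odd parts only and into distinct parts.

2

They are:
9 + 1
7 + 3
Counting gives 2.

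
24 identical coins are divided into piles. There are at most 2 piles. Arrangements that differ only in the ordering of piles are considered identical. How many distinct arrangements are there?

The partitions of 24 that satisfy the conditions:
24
23+1
22+2
21+3
20+4
19+5
18+6
17+7
16+8
15+9
14+10
13+11
12+12
Counting gives 13.

13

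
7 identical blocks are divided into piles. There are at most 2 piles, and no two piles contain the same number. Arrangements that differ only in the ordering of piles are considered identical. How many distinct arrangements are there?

4

Enumerating:
7
6 + 1
5 + 2
4 + 3
That's 4 in total.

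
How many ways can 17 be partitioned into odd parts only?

38

There are too many to list fully; the first 12 (by largest part) are:
17
15+1+1
13+3+1
13+1+1+1+1
11+5+1
11+3+3
11+3+1+1+1
11+1+1+1+1+1+1
9+7+1
9+5+3
9+5+1+1+1
9+3+3+1+1
…and 26 more, for 38 total.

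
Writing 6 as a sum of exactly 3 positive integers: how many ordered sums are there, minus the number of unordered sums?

7

Ordered (compositions into 3 parts): C(5,2) = 10.
Unordered (partitions into 3 parts): 3.
Difference: 10 − 3 = 7.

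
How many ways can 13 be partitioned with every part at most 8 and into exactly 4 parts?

Listing the qualifying partitions of 13:
8+3+1+1
8+2+2+1
7+4+1+1
7+3+2+1
7+2+2+2
6+5+1+1
6+4+2+1
6+3+3+1
6+3+2+2
5+5+2+1
5+4+3+1
5+4+2+2
5+3+3+2
4+4+4+1
4+4+3+2
4+3+3+3
Counting gives 16.

16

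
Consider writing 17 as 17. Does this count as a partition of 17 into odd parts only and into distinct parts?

The parts sum to 17, and the condition 'every summand is odd' holds; the condition 'all summands are distinct' holds.

Yes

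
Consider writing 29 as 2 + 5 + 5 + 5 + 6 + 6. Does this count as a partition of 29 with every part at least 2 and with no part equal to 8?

The parts sum to 29, and the condition 'every summand is at least 2' holds; the condition 'no summand equals 8' holds.

Yes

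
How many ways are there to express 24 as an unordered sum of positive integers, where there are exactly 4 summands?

108

Enumerating by decreasing first part gives 108 partitions in all.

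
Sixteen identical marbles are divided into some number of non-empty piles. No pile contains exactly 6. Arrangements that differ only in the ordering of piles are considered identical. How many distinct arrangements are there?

189

Enumerating by decreasing first part gives 189 partitions in all.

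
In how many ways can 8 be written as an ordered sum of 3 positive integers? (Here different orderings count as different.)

21

Equivalently, choose which 2 of the 7 gaps become plus signs: C(7,2) = 21.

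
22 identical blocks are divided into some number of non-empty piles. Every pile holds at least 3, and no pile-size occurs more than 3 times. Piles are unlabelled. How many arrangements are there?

66

A partial list (first 12 by largest part):
22
19,3
18,4
17,5
16,6
16,3,3
15,7
15,4,3
14,8
14,5,3
14,4,4
13,9
…and 54 more, for 66 total.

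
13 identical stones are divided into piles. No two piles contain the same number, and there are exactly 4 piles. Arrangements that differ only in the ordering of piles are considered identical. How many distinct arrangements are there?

3

Enumerating:
1+2+3+7
1+2+4+6
1+3+4+5
Counting gives 3.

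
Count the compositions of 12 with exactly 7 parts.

By stars and bars with positive parts, the count is C(11,6) = 462.

462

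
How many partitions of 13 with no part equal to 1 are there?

24

They are:
13
11, 2
10, 3
9, 4
9, 2, 2
8, 5
8, 3, 2
7, 6
7, 4, 2
7, 3, 3
7, 2, 2, 2
6, 5, 2
6, 4, 3
6, 3, 2, 2
5, 5, 3
5, 4, 4
5, 4, 2, 2
5, 3, 3, 2
5, 2, 2, 2, 2
4, 4, 3, 2
4, 3, 3, 3
4, 3, 2, 2, 2
3, 3, 3, 2, 2
3, 2, 2, 2, 2, 2
Counting gives 24.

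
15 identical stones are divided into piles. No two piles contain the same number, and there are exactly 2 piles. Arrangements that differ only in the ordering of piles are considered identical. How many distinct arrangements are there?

Enumerating:
1 + 14
2 + 13
3 + 12
4 + 11
5 + 10
6 + 9
7 + 8

7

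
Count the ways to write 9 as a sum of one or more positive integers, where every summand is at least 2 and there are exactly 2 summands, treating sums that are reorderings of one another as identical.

The partitions of 9 that satisfy the conditions:
7, 2
6, 3
5, 4
Counting gives 3.

3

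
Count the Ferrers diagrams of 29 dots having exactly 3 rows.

70

There are too many to list fully; the first 12 (by largest part) are:
27, 1, 1
26, 2, 1
25, 3, 1
25, 2, 2
24, 4, 1
24, 3, 2
23, 5, 1
23, 4, 2
23, 3, 3
22, 6, 1
22, 5, 2
22, 4, 3
…and 58 more, for 70 total.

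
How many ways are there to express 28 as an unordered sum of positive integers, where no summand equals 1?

Counting exhaustively, 708 partitions satisfy the conditions.

708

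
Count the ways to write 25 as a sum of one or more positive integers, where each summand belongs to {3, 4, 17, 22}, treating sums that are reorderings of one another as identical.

Enumerating:
22,3
17,4,4
4,4,4,4,3,3,3
4,3,3,3,3,3,3,3
Counting gives 4.

4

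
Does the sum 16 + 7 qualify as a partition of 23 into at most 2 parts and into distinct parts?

Yes

The parts sum to 23, and the condition 'there are at most 2 summands' holds; the condition 'all summands are distinct' holds.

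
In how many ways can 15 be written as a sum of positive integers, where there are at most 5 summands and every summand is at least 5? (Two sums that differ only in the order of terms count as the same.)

5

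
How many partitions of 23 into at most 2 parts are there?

Enumerating:
23
22+1
21+2
20+3
19+4
18+5
17+6
16+7
15+8
14+9
13+10
12+11

12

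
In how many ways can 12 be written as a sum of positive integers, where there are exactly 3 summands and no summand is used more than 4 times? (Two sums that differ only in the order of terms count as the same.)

Listing the qualifying partitions of 12:
10, 1, 1
9, 2, 1
8, 3, 1
8, 2, 2
7, 4, 1
7, 3, 2
6, 5, 1
6, 4, 2
6, 3, 3
5, 5, 2
5, 4, 3
4, 4, 4

12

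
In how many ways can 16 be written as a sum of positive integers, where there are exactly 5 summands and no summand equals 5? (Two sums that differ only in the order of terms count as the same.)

There are too many to list fully; the first 12 (by largest part) are:
12, 1, 1, 1, 1
11, 2, 1, 1, 1
10, 3, 1, 1, 1
10, 2, 2, 1, 1
9, 4, 1, 1, 1
9, 3, 2, 1, 1
9, 2, 2, 2, 1
8, 4, 2, 1, 1
8, 3, 3, 1, 1
8, 3, 2, 2, 1
8, 2, 2, 2, 2
7, 6, 1, 1, 1
…and 14 more, for 26 total.

26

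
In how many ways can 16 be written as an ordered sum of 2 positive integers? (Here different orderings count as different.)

15

Equivalently, choose which 1 of the 15 gaps become plus signs: C(15,1) = 15.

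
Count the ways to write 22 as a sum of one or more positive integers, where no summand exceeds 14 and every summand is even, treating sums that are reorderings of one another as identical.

49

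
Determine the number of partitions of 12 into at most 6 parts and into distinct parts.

15

They are:
12
11+1
10+2
9+3
9+2+1
8+4
8+3+1
7+5
7+4+1
7+3+2
6+5+1
6+4+2
6+3+2+1
5+4+3
5+4+2+1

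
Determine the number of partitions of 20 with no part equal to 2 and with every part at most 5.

51

There are too many to list fully; the first 12 (by largest part) are:
5,5,5,5
1,4,5,5,5
1,1,3,5,5,5
1,1,1,1,1,5,5,5
1,1,4,4,5,5
3,3,4,5,5
1,1,1,3,4,5,5
1,1,1,1,1,1,4,5,5
1,3,3,3,5,5
1,1,1,1,3,3,5,5
1,1,1,1,1,1,1,3,5,5
1,1,1,1,1,1,1,1,1,1,5,5
…and 39 more, for 51 total.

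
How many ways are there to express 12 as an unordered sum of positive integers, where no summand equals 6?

A partial list (first 12 by largest part):
12
11, 1
10, 2
10, 1, 1
9, 3
9, 2, 1
9, 1, 1, 1
8, 4
8, 3, 1
8, 2, 2
8, 2, 1, 1
8, 1, 1, 1, 1
…and 54 more, for 66 total.

66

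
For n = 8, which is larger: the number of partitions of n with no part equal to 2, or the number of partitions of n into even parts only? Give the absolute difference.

Partitions of 8 with no part equal to 2: 11.
Partitions of 8 into even parts only: 5.
|11 − 5| = 6.

6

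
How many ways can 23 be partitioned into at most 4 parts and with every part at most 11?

67

A partial list (first 12 by largest part):
11,11,1
11,10,2
11,10,1,1
11,9,3
11,9,2,1
11,8,4
11,8,3,1
11,8,2,2
11,7,5
11,7,4,1
11,7,3,2
11,6,6
…and 55 more, for 67 total.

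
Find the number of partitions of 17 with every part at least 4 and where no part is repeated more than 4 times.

Listing the qualifying partitions of 17:
17
4,13
5,12
6,11
7,10
8,9
4,4,9
4,5,8
4,6,7
5,5,7
5,6,6
4,4,4,5
Counting gives 12.

12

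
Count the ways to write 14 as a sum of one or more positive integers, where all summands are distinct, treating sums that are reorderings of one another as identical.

22

The partitions of 14 that satisfy the conditions:
14
13 + 1
12 + 2
11 + 3
11 + 2 + 1
10 + 4
10 + 3 + 1
9 + 5
9 + 4 + 1
9 + 3 + 2
8 + 6
8 + 5 + 1
8 + 4 + 2
8 + 3 + 2 + 1
7 + 6 + 1
7 + 5 + 2
7 + 4 + 3
7 + 4 + 2 + 1
6 + 5 + 3
6 + 5 + 2 + 1
6 + 4 + 3 + 1
5 + 4 + 3 + 2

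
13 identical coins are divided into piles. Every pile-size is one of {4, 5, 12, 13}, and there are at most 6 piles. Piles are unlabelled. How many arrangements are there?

2

Enumerating:
13
4,4,5
Counting gives 2.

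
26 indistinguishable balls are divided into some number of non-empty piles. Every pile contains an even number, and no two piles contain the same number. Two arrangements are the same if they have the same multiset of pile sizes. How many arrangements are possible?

18

The partitions of 26 that satisfy the conditions:
26
24+2
22+4
20+6
20+4+2
18+8
18+6+2
16+10
16+8+2
16+6+4
14+12
14+10+2
14+8+4
14+6+4+2
12+10+4
12+8+6
12+8+4+2
10+8+6+2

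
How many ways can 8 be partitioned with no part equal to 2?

11

Enumerating:
8
1+7
1+1+6
3+5
1+1+1+5
4+4
1+3+4
1+1+1+1+4
1+1+3+3
1+1+1+1+1+3
1+1+1+1+1+1+1+1
That's 11 in total.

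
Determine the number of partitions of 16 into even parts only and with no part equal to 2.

The partitions of 16 that satisfy the conditions:
16
12+4
10+6
8+8
8+4+4
6+6+4
4+4+4+4
Counting gives 7.

7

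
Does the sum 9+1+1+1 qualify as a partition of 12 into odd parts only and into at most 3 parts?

No

The parts sum to 12, and the condition 'there are at most 3 summands' is violated.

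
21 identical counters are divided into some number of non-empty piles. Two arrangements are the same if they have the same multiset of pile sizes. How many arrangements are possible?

792

Direct enumeration gives 792 partitions.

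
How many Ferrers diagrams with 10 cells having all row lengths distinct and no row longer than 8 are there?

8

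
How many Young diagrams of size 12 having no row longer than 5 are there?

There are too many to list fully; the first 12 (by largest part) are:
2, 5, 5
1, 1, 5, 5
3, 4, 5
1, 2, 4, 5
1, 1, 1, 4, 5
1, 3, 3, 5
2, 2, 3, 5
1, 1, 2, 3, 5
1, 1, 1, 1, 3, 5
1, 2, 2, 2, 5
1, 1, 1, 2, 2, 5
1, 1, 1, 1, 1, 2, 5
…and 35 more, for 47 total.

47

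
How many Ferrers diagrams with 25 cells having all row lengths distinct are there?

142

Systematic enumeration (by largest part, then next-largest, …) yields 142.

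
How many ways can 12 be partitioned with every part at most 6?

58

There are too many to list fully; the first 12 (by largest part) are:
6+6
6+5+1
6+4+2
6+4+1+1
6+3+3
6+3+2+1
6+3+1+1+1
6+2+2+2
6+2+2+1+1
6+2+1+1+1+1
6+1+1+1+1+1+1
5+5+2
…and 46 more, for 58 total.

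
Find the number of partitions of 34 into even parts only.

Enumerating by decreasing first part gives 297 partitions in all.

297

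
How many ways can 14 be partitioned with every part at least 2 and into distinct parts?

12

Listing the qualifying partitions of 14:
14
12, 2
11, 3
10, 4
9, 5
9, 3, 2
8, 6
8, 4, 2
7, 5, 2
7, 4, 3
6, 5, 3
5, 4, 3, 2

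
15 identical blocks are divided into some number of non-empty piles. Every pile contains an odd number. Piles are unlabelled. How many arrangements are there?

27

There are too many to list fully; the first 12 (by largest part) are:
15
13 + 1 + 1
11 + 3 + 1
11 + 1 + 1 + 1 + 1
9 + 5 + 1
9 + 3 + 3
9 + 3 + 1 + 1 + 1
9 + 1 + 1 + 1 + 1 + 1 + 1
7 + 7 + 1
7 + 5 + 3
7 + 5 + 1 + 1 + 1
7 + 3 + 3 + 1 + 1
…and 15 more, for 27 total.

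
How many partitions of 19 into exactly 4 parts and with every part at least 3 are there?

The partitions of 19 that satisfy the conditions:
3+3+3+10
3+3+4+9
3+3+5+8
3+4+4+8
3+3+6+7
3+4+5+7
4+4+4+7
3+4+6+6
3+5+5+6
4+4+5+6
4+5+5+5

11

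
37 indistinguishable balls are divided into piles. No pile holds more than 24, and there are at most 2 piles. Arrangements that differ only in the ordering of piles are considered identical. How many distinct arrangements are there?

6

Listing the qualifying partitions of 37:
24, 13
23, 14
22, 15
21, 16
20, 17
19, 18
That's 6 in total.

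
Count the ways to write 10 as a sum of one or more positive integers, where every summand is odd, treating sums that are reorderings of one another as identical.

10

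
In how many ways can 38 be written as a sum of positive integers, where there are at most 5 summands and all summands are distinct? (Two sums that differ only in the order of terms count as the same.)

661

There are 661 such partitions.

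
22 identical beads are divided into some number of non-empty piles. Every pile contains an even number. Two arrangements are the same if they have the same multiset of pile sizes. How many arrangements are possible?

56

A partial list (first 12 by largest part):
22
20,2
18,4
18,2,2
16,6
16,4,2
16,2,2,2
14,8
14,6,2
14,4,4
14,4,2,2
14,2,2,2,2
…and 44 more, for 56 total.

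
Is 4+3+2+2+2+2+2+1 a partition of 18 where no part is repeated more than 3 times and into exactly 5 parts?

No

The parts sum to 18, and the condition 'no summand is used more than 3 times' is violated.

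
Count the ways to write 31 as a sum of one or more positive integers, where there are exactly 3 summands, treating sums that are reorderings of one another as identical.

80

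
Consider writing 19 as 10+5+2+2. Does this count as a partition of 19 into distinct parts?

No

The parts sum to 19, and the condition 'all summands are distinct' is violated.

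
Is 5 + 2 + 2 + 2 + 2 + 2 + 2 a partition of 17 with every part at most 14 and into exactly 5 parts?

The parts sum to 17, and the condition 'there are exactly 5 summands' is violated.

No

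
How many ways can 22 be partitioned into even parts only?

56

A partial list (first 12 by largest part):
22
20,2
18,4
18,2,2
16,6
16,4,2
16,2,2,2
14,8
14,6,2
14,4,4
14,4,2,2
14,2,2,2,2
…and 44 more, for 56 total.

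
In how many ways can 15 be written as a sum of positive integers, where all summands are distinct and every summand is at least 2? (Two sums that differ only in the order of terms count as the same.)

15

They are:
15
13+2
12+3
11+4
10+5
10+3+2
9+6
9+4+2
8+7
8+5+2
8+4+3
7+6+2
7+5+3
6+5+4
6+4+3+2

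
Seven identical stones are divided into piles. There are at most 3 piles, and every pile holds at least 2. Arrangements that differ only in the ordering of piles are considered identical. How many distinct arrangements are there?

4

Listing the qualifying partitions of 7:
7
5 + 2
4 + 3
3 + 2 + 2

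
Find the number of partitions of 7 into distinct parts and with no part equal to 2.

The partitions of 7 that satisfy the conditions:
7
1,6
3,4

3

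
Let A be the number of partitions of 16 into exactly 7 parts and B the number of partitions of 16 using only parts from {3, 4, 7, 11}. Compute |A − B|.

25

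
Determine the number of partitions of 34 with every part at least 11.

9

Listing the qualifying partitions of 34:
34
23 + 11
22 + 12
21 + 13
20 + 14
19 + 15
18 + 16
17 + 17
12 + 11 + 11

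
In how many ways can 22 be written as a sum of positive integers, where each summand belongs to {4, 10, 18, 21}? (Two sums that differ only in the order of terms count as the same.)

2

Listing the qualifying partitions of 22:
18, 4
10, 4, 4, 4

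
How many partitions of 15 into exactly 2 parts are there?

They are:
14, 1
13, 2
12, 3
11, 4
10, 5
9, 6
8, 7
That's 7 in total.

7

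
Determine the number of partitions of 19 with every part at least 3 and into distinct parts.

17

The partitions of 19 that satisfy the conditions:
19
16+3
15+4
14+5
13+6
12+7
12+4+3
11+8
11+5+3
10+9
10+6+3
10+5+4
9+7+3
9+6+4
8+7+4
8+6+5
7+5+4+3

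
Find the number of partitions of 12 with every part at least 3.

9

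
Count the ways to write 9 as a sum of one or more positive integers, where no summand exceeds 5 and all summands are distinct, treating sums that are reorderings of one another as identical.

Enumerating:
5+4
5+3+1
4+3+2

3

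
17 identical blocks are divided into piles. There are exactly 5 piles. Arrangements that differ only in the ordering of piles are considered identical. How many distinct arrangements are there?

47

There are too many to list fully; the first 12 (by largest part) are:
13+1+1+1+1
12+2+1+1+1
11+3+1+1+1
11+2+2+1+1
10+4+1+1+1
10+3+2+1+1
10+2+2+2+1
9+5+1+1+1
9+4+2+1+1
9+3+3+1+1
9+3+2+2+1
9+2+2+2+2
…and 35 more, for 47 total.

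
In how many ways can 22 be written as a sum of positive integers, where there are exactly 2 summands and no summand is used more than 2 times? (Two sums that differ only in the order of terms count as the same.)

The partitions of 22 that satisfy the conditions:
21,1
20,2
19,3
18,4
17,5
16,6
15,7
14,8
13,9
12,10
11,11
That's 11 in total.

11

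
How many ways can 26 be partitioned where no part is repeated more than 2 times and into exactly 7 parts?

75

There are 75 such partitions.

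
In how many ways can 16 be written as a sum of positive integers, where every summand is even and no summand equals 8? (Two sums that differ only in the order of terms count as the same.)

They are:
16
14,2
12,4
12,2,2
10,6
10,4,2
10,2,2,2
6,6,4
6,6,2,2
6,4,4,2
6,4,2,2,2
6,2,2,2,2,2
4,4,4,4
4,4,4,2,2
4,4,2,2,2,2
4,2,2,2,2,2,2
2,2,2,2,2,2,2,2
That's 17 in total.

17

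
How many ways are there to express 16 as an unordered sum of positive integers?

231

Enumerating by decreasing first part gives 231 partitions in all.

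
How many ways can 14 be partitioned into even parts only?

The partitions of 14 that satisfy the conditions:
14
12, 2
10, 4
10, 2, 2
8, 6
8, 4, 2
8, 2, 2, 2
6, 6, 2
6, 4, 4
6, 4, 2, 2
6, 2, 2, 2, 2
4, 4, 4, 2
4, 4, 2, 2, 2
4, 2, 2, 2, 2, 2
2, 2, 2, 2, 2, 2, 2

15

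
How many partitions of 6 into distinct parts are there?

4

Enumerating:
6
5,1
4,2
3,2,1
That's 4 in total.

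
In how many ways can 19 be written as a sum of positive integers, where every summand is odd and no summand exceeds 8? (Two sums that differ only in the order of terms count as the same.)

A partial list (first 12 by largest part):
7 + 7 + 5
7 + 7 + 3 + 1 + 1
7 + 7 + 1 + 1 + 1 + 1 + 1
7 + 5 + 5 + 1 + 1
7 + 5 + 3 + 3 + 1
7 + 5 + 3 + 1 + 1 + 1 + 1
7 + 5 + 1 + 1 + 1 + 1 + 1 + 1 + 1
7 + 3 + 3 + 3 + 3
7 + 3 + 3 + 3 + 1 + 1 + 1
7 + 3 + 3 + 1 + 1 + 1 + 1 + 1 + 1
7 + 3 + 1 + 1 + 1 + 1 + 1 + 1 + 1 + 1 + 1
7 + 1 + 1 + 1 + 1 + 1 + 1 + 1 + 1 + 1 + 1 + 1 + 1
…and 18 more, for 30 total.

30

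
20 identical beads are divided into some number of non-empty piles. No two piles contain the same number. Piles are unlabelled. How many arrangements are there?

64

There are too many to list fully; the first 12 (by largest part) are:
20
1, 19
2, 18
3, 17
1, 2, 17
4, 16
1, 3, 16
5, 15
1, 4, 15
2, 3, 15
6, 14
1, 5, 14
…and 52 more, for 64 total.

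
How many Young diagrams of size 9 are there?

There are too many to list fully; the first 12 (by largest part) are:
9
8, 1
7, 2
7, 1, 1
6, 3
6, 2, 1
6, 1, 1, 1
5, 4
5, 3, 1
5, 2, 2
5, 2, 1, 1
5, 1, 1, 1, 1
…and 18 more, for 30 total.

30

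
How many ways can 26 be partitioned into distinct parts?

165

Systematic enumeration (by largest part, then next-largest, …) yields 165.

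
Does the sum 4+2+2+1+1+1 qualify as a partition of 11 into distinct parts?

No

The parts sum to 11, and the condition 'all summands are distinct' is violated.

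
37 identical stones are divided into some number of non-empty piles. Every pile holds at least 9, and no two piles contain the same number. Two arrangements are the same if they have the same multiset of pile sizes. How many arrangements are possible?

19

The partitions of 37 that satisfy the conditions:
37
9, 28
10, 27
11, 26
12, 25
13, 24
14, 23
15, 22
16, 21
17, 20
18, 19
9, 10, 18
9, 11, 17
9, 12, 16
10, 11, 16
9, 13, 15
10, 12, 15
10, 13, 14
11, 12, 14
That's 19 in total.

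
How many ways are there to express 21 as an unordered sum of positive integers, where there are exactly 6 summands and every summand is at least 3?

3

Enumerating:
6+3+3+3+3+3
5+4+3+3+3+3
4+4+4+3+3+3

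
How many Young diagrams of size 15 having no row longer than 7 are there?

There are 131 such partitions.

131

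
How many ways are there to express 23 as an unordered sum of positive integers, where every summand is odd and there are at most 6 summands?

38

A partial list (first 12 by largest part):
23
21, 1, 1
19, 3, 1
19, 1, 1, 1, 1
17, 5, 1
17, 3, 3
17, 3, 1, 1, 1
15, 7, 1
15, 5, 3
15, 5, 1, 1, 1
15, 3, 3, 1, 1
13, 9, 1
…and 26 more, for 38 total.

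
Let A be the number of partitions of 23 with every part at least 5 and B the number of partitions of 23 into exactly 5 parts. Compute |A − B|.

120

Partitions of 23 with every part at least 5: 21.
Partitions of 23 into exactly 5 parts: 141.
|21 − 141| = 120.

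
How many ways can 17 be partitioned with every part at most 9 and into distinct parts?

19

The partitions of 17 that satisfy the conditions:
8 + 9
1 + 7 + 9
2 + 6 + 9
3 + 5 + 9
1 + 2 + 5 + 9
1 + 3 + 4 + 9
2 + 7 + 8
3 + 6 + 8
1 + 2 + 6 + 8
4 + 5 + 8
1 + 3 + 5 + 8
2 + 3 + 4 + 8
4 + 6 + 7
1 + 3 + 6 + 7
1 + 4 + 5 + 7
2 + 3 + 5 + 7
1 + 2 + 3 + 4 + 7
2 + 4 + 5 + 6
1 + 2 + 3 + 5 + 6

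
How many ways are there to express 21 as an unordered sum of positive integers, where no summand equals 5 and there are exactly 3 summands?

29

There are too many to list fully; the first 12 (by largest part) are:
19+1+1
18+2+1
17+3+1
17+2+2
16+4+1
16+3+2
15+4+2
15+3+3
14+6+1
14+4+3
13+7+1
13+6+2
…and 17 more, for 29 total.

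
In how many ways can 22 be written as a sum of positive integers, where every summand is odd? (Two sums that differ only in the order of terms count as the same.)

89

Counting exhaustively, 89 partitions satisfy the conditions.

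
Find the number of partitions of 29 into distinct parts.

Direct enumeration gives 256 partitions.

256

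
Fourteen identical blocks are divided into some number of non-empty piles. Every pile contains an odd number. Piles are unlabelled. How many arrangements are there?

22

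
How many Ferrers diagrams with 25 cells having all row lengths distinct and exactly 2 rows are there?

12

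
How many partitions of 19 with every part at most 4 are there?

A full systematic count gives 94.

94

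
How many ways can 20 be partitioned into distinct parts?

A partial list (first 12 by largest part):
20
19, 1
18, 2
17, 3
17, 2, 1
16, 4
16, 3, 1
15, 5
15, 4, 1
15, 3, 2
14, 6
14, 5, 1
…and 52 more, for 64 total.

64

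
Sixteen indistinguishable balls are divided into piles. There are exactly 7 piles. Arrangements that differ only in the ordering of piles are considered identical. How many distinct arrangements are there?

28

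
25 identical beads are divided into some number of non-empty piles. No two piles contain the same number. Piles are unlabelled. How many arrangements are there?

142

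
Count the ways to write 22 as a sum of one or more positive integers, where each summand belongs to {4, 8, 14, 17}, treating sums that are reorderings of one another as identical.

Listing the qualifying partitions of 22:
14,8
14,4,4
That's 2 in total.

2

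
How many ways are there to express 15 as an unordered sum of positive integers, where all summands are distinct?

27

A partial list (first 12 by largest part):
15
14 + 1
13 + 2
12 + 3
12 + 2 + 1
11 + 4
11 + 3 + 1
10 + 5
10 + 4 + 1
10 + 3 + 2
9 + 6
9 + 5 + 1
…and 15 more, for 27 total.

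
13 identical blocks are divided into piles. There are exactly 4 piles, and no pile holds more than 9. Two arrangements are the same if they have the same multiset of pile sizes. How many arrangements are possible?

Listing the qualifying partitions of 13:
9+2+1+1
8+3+1+1
8+2+2+1
7+4+1+1
7+3+2+1
7+2+2+2
6+5+1+1
6+4+2+1
6+3+3+1
6+3+2+2
5+5+2+1
5+4+3+1
5+4+2+2
5+3+3+2
4+4+4+1
4+4+3+2
4+3+3+3
That's 17 in total.

17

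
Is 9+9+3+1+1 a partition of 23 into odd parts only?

Yes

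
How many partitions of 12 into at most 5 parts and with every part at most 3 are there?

3

Listing the qualifying partitions of 12:
3, 3, 3, 3
1, 2, 3, 3, 3
2, 2, 2, 3, 3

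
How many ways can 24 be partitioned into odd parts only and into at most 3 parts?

6

They are:
1, 23
3, 21
5, 19
7, 17
9, 15
11, 13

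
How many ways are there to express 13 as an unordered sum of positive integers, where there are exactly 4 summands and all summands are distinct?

3

Enumerating:
7 + 3 + 2 + 1
6 + 4 + 2 + 1
5 + 4 + 3 + 1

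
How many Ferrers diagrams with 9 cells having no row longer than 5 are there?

23

The partitions of 9 that satisfy the conditions:
5+4
5+3+1
5+2+2
5+2+1+1
5+1+1+1+1
4+4+1
4+3+2
4+3+1+1
4+2+2+1
4+2+1+1+1
4+1+1+1+1+1
3+3+3
3+3+2+1
3+3+1+1+1
3+2+2+2
3+2+2+1+1
3+2+1+1+1+1
3+1+1+1+1+1+1
2+2+2+2+1
2+2+2+1+1+1
2+2+1+1+1+1+1
2+1+1+1+1+1+1+1
1+1+1+1+1+1+1+1+1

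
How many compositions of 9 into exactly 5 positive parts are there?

70

Equivalently, choose which 4 of the 8 gaps become plus signs: C(8,4) = 70.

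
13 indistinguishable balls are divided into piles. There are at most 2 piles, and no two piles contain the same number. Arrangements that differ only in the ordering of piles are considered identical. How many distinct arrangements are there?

7

Enumerating:
13
1 + 12
2 + 11
3 + 10
4 + 9
5 + 8
6 + 7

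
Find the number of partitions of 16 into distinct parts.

A partial list (first 12 by largest part):
16
15+1
14+2
13+3
13+2+1
12+4
12+3+1
11+5
11+4+1
11+3+2
10+6
10+5+1
…and 20 more, for 32 total.

32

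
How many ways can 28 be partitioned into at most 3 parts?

Systematic enumeration (by largest part, then next-largest, …) yields 80.

80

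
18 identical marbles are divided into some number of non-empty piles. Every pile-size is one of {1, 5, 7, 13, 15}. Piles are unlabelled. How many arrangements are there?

11

Listing the qualifying partitions of 18:
15, 1, 1, 1
13, 5
13, 1, 1, 1, 1, 1
7, 7, 1, 1, 1, 1
7, 5, 5, 1
7, 5, 1, 1, 1, 1, 1, 1
7, 1, 1, 1, 1, 1, 1, 1, 1, 1, 1, 1
5, 5, 5, 1, 1, 1
5, 5, 1, 1, 1, 1, 1, 1, 1, 1
5, 1, 1, 1, 1, 1, 1, 1, 1, 1, 1, 1, 1, 1
1, 1, 1, 1, 1, 1, 1, 1, 1, 1, 1, 1, 1, 1, 1, 1, 1, 1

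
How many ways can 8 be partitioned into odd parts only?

6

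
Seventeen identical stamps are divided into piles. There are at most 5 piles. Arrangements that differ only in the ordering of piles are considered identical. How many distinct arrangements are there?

119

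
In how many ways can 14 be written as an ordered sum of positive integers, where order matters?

8192

The number of compositions of n is 2^(n−1); here 2^13 = 8192.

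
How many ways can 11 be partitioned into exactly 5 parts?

10

Listing the qualifying partitions of 11:
7+1+1+1+1
6+2+1+1+1
5+3+1+1+1
5+2+2+1+1
4+4+1+1+1
4+3+2+1+1
4+2+2+2+1
3+3+3+1+1
3+3+2+2+1
3+2+2+2+2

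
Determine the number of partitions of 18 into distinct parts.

46

There are too many to list fully; the first 12 (by largest part) are:
18
17, 1
16, 2
15, 3
15, 2, 1
14, 4
14, 3, 1
13, 5
13, 4, 1
13, 3, 2
12, 6
12, 5, 1
…and 34 more, for 46 total.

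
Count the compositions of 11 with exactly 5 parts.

By stars and bars with positive parts, the count is C(10,4) = 210.

210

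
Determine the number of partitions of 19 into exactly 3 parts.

30

A partial list (first 12 by largest part):
1, 1, 17
1, 2, 16
1, 3, 15
2, 2, 15
1, 4, 14
2, 3, 14
1, 5, 13
2, 4, 13
3, 3, 13
1, 6, 12
2, 5, 12
3, 4, 12
…and 18 more, for 30 total.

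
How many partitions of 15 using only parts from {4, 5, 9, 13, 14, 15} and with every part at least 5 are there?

They are:
15
5,5,5

2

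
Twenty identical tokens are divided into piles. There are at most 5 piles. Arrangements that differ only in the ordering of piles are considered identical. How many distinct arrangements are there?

192

Systematic enumeration (by largest part, then next-largest, …) yields 192.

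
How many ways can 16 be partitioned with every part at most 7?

164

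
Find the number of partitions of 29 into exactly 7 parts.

522

There are 522 such partitions.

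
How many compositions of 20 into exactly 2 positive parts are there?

By stars and bars with positive parts, the count is C(19,1) = 19.

19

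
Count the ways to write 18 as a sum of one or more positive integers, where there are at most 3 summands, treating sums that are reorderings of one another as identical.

37

A partial list (first 12 by largest part):
18
17+1
16+2
16+1+1
15+3
15+2+1
14+4
14+3+1
14+2+2
13+5
13+4+1
13+3+2
…and 25 more, for 37 total.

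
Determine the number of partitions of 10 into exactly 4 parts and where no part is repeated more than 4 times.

9

Enumerating:
7 + 1 + 1 + 1
6 + 2 + 1 + 1
5 + 3 + 1 + 1
5 + 2 + 2 + 1
4 + 4 + 1 + 1
4 + 3 + 2 + 1
4 + 2 + 2 + 2
3 + 3 + 3 + 1
3 + 3 + 2 + 2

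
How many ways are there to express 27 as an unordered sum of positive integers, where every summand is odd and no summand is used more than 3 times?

There are too many to list fully; the first 12 (by largest part) are:
27
25,1,1
23,3,1
21,5,1
21,3,3
21,3,1,1,1
19,7,1
19,5,3
19,5,1,1,1
19,3,3,1,1
17,9,1
17,7,3
…and 58 more, for 70 total.

70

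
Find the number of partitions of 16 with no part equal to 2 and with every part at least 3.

21

The partitions of 16 that satisfy the conditions:
16
3, 13
4, 12
5, 11
6, 10
3, 3, 10
7, 9
3, 4, 9
8, 8
3, 5, 8
4, 4, 8
3, 6, 7
4, 5, 7
3, 3, 3, 7
4, 6, 6
5, 5, 6
3, 3, 4, 6
3, 3, 5, 5
3, 4, 4, 5
4, 4, 4, 4
3, 3, 3, 3, 4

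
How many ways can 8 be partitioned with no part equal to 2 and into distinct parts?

They are:
8
7,1
5,3
4,3,1
That's 4 in total.

4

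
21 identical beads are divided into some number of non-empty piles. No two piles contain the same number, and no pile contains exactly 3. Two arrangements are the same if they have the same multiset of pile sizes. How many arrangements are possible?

A partial list (first 12 by largest part):
21
20,1
19,2
18,2,1
17,4
16,5
16,4,1
15,6
15,5,1
15,4,2
14,7
14,6,1
…and 35 more, for 47 total.

47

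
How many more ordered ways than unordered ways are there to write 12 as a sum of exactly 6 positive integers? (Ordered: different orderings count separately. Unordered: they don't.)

Compositions: C(11,5) = 462.
Unordered (partitions into 6 parts): 11.
Difference: 462 − 11 = 451.

451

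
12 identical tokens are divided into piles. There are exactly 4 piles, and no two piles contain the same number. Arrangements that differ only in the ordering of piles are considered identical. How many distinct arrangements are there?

2

Listing the qualifying partitions of 12:
1+2+3+6
1+2+4+5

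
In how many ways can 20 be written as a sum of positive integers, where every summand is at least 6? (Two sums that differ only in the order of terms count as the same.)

They are:
20
14,6
13,7
12,8
11,9
10,10
8,6,6
7,7,6
That's 8 in total.

8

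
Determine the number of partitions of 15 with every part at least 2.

41

There are too many to list fully; the first 12 (by largest part) are:
15
13+2
12+3
11+4
11+2+2
10+5
10+3+2
9+6
9+4+2
9+3+3
9+2+2+2
8+7
…and 29 more, for 41 total.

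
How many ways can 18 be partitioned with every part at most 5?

141

Enumerating by decreasing first part gives 141 partitions in all.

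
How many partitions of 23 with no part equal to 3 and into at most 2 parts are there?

The partitions of 23 that satisfy the conditions:
23
22, 1
21, 2
19, 4
18, 5
17, 6
16, 7
15, 8
14, 9
13, 10
12, 11
Counting gives 11.

11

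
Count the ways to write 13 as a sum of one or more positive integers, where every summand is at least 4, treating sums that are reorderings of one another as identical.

The partitions of 13 that satisfy the conditions:
13
4, 9
5, 8
6, 7
4, 4, 5
That's 5 in total.

5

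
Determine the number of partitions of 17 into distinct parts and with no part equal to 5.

There are too many to list fully; the first 12 (by largest part) are:
17
16 + 1
15 + 2
14 + 3
14 + 2 + 1
13 + 4
13 + 3 + 1
12 + 4 + 1
12 + 3 + 2
11 + 6
11 + 4 + 2
11 + 3 + 2 + 1
…and 15 more, for 27 total.

27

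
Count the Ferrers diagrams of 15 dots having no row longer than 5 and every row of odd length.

13

They are:
5 + 5 + 5
5 + 5 + 3 + 1 + 1
5 + 5 + 1 + 1 + 1 + 1 + 1
5 + 3 + 3 + 3 + 1
5 + 3 + 3 + 1 + 1 + 1 + 1
5 + 3 + 1 + 1 + 1 + 1 + 1 + 1 + 1
5 + 1 + 1 + 1 + 1 + 1 + 1 + 1 + 1 + 1 + 1
3 + 3 + 3 + 3 + 3
3 + 3 + 3 + 3 + 1 + 1 + 1
3 + 3 + 3 + 1 + 1 + 1 + 1 + 1 + 1
3 + 3 + 1 + 1 + 1 + 1 + 1 + 1 + 1 + 1 + 1
3 + 1 + 1 + 1 + 1 + 1 + 1 + 1 + 1 + 1 + 1 + 1 + 1
1 + 1 + 1 + 1 + 1 + 1 + 1 + 1 + 1 + 1 + 1 + 1 + 1 + 1 + 1
That's 13 in total.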